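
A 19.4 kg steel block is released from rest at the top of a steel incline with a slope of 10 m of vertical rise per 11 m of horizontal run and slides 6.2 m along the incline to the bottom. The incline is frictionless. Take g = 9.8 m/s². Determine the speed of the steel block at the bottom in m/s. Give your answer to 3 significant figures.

9.04 m/s

The weight component along the incline is mg sin 42.27° = 127.889 N and the normal force is N = mg cos 42.27° = 140.677 N.
With no friction, a = g sin 42.27° = 6.5922 m/s².
Starting from rest over a distance of 6.2 m, v² = 2aL = 2 × 6.5922 × 6.2 = 81.7433, so v = 9.0412 m/s.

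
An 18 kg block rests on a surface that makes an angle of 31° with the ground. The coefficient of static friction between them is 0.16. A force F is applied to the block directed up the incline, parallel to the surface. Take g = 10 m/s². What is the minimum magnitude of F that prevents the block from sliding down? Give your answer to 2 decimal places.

The normal force is N = mg cos 31° = 154.290 N. With F at its minimum the block is on the verge of sliding down, so static friction is at its maximum μ_s N = 0.16 × 154.290 = 24.686 N and acts up the slope.
Equilibrium along the incline: F + μ_s N = mg sin 31°, so F = 92.707 − 24.686 = 68.021 N.

68.02 N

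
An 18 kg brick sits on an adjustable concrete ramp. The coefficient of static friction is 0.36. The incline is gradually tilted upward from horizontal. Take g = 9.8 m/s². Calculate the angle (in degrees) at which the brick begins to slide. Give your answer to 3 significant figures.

At the threshold of sliding, static friction is at its maximum μ_s N and exactly balances the weight component along the incline: mg sin θ = μ_s mg cos θ.
Hence tan θ = μ_s = 0.36, so θ = arctan(0.36) = 19.7989°.

19.8°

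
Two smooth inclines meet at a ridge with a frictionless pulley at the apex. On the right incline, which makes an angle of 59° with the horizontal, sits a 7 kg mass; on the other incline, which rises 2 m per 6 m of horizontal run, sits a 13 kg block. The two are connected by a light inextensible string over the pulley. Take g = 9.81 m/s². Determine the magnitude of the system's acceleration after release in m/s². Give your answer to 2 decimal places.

Resolve each weight along its own incline: the 7 kg mass has component 7 × 9.81 × sin 59° = 58.862 N down its slope, and the 13 kg mass has 13 × 9.81 × sin 18.43° = 40.329 N down its slope.
The 7 kg side's 58.862 N exceeds the other side's 40.329 N, so that mass slides down and the 13 kg mass slides up. Taking that direction as positive, Newton's second law for the whole system gives 58.862 − 40.329 = (7 + 13) a, so a = 18.533 / 20 = 0.9267 m/s².

0.93 m/s²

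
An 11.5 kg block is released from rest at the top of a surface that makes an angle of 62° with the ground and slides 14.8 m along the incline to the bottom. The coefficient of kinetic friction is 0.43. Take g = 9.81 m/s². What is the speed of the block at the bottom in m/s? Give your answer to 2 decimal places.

The weight component along the incline is mg sin 62° = 99.610 N and the normal force is N = mg cos 62° = 52.963 N.
Friction up the slope is f = μN = 0.43 × 52.963 = 22.774 N, so the net downslope force is 99.610 − 22.774 = 76.836 N and a = 76.836 / 11.5 = 6.6814 m/s².
Starting from rest over a distance of 14.8 m, v² = 2aL = 2 × 6.6814 × 14.8 = 197.7694, so v = 14.0631 m/s.

14.06 m/s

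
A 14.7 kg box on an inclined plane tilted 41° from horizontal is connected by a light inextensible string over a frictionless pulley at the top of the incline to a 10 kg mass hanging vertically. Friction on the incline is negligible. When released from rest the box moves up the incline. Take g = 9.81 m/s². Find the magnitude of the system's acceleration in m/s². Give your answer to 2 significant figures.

0.14 m/s²

For the box on the incline: the weight component along the slope is m₁g sin 41° = 14.7 × 9.81 × 0.6561 = 94.614 N and the normal force is N = m₁g cos 41° = 108.834 N.
Newton's second law for the box (up-slope positive): T − 94.614 = 14.7 a. For the hanging mass (downward positive): 10 × 9.81 − T = 10 a.
Adding the two equations eliminates T: 3.486 = 24.7 a, so a = 0.1411 m/s².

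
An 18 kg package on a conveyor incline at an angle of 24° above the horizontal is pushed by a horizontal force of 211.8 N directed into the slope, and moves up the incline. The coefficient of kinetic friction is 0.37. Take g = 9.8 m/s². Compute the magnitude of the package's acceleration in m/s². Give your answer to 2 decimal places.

1.68 m/s²

The horizontal push has components F cos 24° = 211.8 × 0.9135 = 193.479 N up the incline and F sin 24° = 211.8 × 0.4067 = 86.139 N pressing into the surface.
The normal force is therefore N = mg cos 24° + F sin 24° = 161.141 + 86.139 = 247.280 N, and kinetic friction down the slope is μN = 0.37 × 247.280 = 91.494 N.
Along the incline: F cos 24° − mg sin 24° − μN = ma, so 193.479 − 71.742 − 91.494 = 18 a, giving a = 1.6802 m/s².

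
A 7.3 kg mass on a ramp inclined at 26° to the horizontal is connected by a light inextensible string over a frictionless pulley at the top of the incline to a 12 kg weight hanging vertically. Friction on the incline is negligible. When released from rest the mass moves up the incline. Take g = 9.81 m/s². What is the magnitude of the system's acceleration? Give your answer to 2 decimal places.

4.47 m/s²

For the mass on the incline: the weight component along the slope is m₁g sin 26° = 7.3 × 9.81 × 0.4384 = 31.395 N and the normal force is N = m₁g cos 26° = 64.365 N.
Newton's second law for the mass (up-slope positive): T − 31.395 = 7.3 a. For the hanging weight (downward positive): 12 × 9.81 − T = 12 a.
Adding the two equations eliminates T: 86.325 = 19.3 a, so a = 4.4728 m/s².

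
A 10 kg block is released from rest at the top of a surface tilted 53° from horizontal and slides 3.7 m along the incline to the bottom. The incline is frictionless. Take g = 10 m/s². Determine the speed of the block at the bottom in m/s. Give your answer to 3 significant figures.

7.69 m/s

The weight component along the incline is mg sin 53° = 79.864 N and the normal force is N = mg cos 53° = 60.182 N.
With no friction, a = g sin 53° = 7.9864 m/s².
Starting from rest over a distance of 3.7 m, v² = 2aL = 2 × 7.9864 × 3.7 = 59.0994, so v = 7.6876 m/s.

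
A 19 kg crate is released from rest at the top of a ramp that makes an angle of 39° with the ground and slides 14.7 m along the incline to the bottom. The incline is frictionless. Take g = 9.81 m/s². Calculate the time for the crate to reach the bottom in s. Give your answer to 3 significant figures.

2.18 s

The weight component along the incline is mg sin 39° = 117.299 N and the normal force is N = mg cos 39° = 144.852 N.
With no friction, a = g sin 39° = 6.1736 m/s².
Starting from rest, L = ½at², so t = √(2L/a) = √(2 × 14.7 / 6.1736) = 2.1822 s.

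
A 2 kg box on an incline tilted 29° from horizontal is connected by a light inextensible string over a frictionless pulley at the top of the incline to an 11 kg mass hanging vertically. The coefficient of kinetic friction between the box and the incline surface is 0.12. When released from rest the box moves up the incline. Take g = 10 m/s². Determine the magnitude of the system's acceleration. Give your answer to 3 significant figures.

For the box on the incline: the weight component along the slope is m₁g sin 29° = 2 × 10 × 0.4848 = 9.696 N and the normal force is N = m₁g cos 29° = 17.492 N.
Kinetic friction opposes the box's motion up the incline: f = μN = 0.12 × 17.492 = 2.099 N acting down the slope.
Newton's second law for the box (up-slope positive): T − 9.696 − 2.099 = 2 a. For the hanging mass (downward positive): 11 × 10 − T = 11 a.
Adding the two equations eliminates T: 98.205 = 13 a, so a = 7.5542 m/s².

7.55 m/s²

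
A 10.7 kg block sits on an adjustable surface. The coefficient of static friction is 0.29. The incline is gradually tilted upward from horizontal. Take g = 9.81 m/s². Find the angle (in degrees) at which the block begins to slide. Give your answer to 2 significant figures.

At the threshold of sliding, static friction is at its maximum μ_s N and exactly balances the weight component along the incline: mg sin θ = μ_s mg cos θ.
Hence tan θ = μ_s = 0.29, so θ = arctan(0.29) = 16.1722°.

16°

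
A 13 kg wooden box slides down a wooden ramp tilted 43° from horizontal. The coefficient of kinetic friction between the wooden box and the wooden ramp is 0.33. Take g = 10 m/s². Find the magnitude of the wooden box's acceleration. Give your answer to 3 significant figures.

4.41 m/s²

Resolving the weight along the incline: the component pulling the wooden box down the slope is mg sin 43° = 13 × 10 × 0.6820 = 88.660 N, and the normal force is N = mg cos 43° = 13 × 10 × 0.7314 = 95.082 N.
Kinetic friction acts up the slope with magnitude f = μN = 0.33 × 95.082 = 31.377 N.
Net force along the incline is 88.660 − 31.377 = 57.283 N, so a = 57.283 / 13 = 4.4064 m/s².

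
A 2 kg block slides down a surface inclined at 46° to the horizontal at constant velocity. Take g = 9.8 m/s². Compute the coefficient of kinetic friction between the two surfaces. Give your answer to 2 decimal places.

At constant velocity the net force along the incline is zero: mg sin 46° = μ mg cos 46°.
So μ = tan 46° = 0.7193 / 0.6947 = 1.0354.

1.04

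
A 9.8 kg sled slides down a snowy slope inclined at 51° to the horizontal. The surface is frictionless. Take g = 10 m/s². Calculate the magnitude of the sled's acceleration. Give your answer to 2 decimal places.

7.77 m/s²

Resolving the weight along the incline: the component pulling the sled down the slope is mg sin 51° = 9.8 × 10 × 0.7771 = 76.156 N, and the normal force is N = mg cos 51° = 9.8 × 10 × 0.6293 = 61.671 N.
With no friction the net force along the incline is 76.156 N, so a = g sin 51° = 76.156 / 9.8 = 7.7710 m/s².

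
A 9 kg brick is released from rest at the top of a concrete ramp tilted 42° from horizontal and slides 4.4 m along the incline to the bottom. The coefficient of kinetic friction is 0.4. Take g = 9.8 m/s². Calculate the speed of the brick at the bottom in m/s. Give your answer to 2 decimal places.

5.66 m/s

The weight component along the incline is mg sin 42° = 59.017 N and the normal force is N = mg cos 42° = 65.545 N.
Friction up the slope is f = μN = 0.4 × 65.545 = 26.218 N, so the net downslope force is 59.017 − 26.218 = 32.799 N and a = 32.799 / 9 = 3.6443 m/s².
Starting from rest over a distance of 4.4 m, v² = 2aL = 2 × 3.6443 × 4.4 = 32.0698, so v = 5.6630 m/s.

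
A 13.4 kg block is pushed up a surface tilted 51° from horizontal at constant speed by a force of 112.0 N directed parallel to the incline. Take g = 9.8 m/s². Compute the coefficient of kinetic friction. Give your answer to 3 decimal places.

0.120

At constant speed ΣF = 0 along the incline. The applied 112.0 N acts up the slope; the weight component mg sin 51° = 102.055 N and kinetic friction μN both act down the slope.
So 112.0 = 102.055 + μ × 82.642, giving μ = (112.0 − 102.055) / 82.642 = 0.1203.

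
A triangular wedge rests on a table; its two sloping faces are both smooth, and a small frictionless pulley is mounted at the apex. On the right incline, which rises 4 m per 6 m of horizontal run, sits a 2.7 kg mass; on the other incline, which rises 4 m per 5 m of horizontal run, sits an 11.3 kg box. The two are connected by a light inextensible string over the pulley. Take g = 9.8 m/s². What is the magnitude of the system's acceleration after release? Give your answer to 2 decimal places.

Resolve each weight along its own incline: the 2.7 kg mass has component 2.7 × 9.8 × sin 33.69° = 14.677 N down its slope, and the 11.3 kg mass has 11.3 × 9.8 × sin 38.66° = 69.179 N down its slope.
The 11.3 kg side's 69.179 N exceeds the other side's 14.677 N, so that mass slides down and the 2.7 kg mass slides up. Taking that direction as positive, Newton's second law for the whole system gives 69.179 − 14.677 = (2.7 + 11.3) a, so a = 54.502 / 14 = 3.8930 m/s².

3.89 m/s²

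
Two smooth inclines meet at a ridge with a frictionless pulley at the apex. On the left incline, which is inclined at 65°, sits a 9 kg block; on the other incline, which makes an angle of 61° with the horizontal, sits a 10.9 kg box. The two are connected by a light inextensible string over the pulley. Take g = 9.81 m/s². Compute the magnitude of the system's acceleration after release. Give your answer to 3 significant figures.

0.679 m/s²

Resolve each weight along its own incline: the 9 kg mass has component 9 × 9.81 × sin 65° = 80.018 N down its slope, and the 10.9 kg mass has 10.9 × 9.81 × sin 61° = 93.522 N down its slope.
The 10.9 kg side's 93.522 N exceeds the other side's 80.018 N, so that mass slides down and the 9 kg mass slides up. Taking that direction as positive, Newton's second law for the whole system gives 93.522 − 80.018 = (9 + 10.9) a, so a = 13.504 / 19.9 = 0.6786 m/s².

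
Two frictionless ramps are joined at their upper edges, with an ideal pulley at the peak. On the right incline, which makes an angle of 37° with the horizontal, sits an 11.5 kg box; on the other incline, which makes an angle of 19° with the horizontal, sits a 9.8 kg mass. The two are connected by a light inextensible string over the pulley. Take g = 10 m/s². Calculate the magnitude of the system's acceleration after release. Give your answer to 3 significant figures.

1.75 m/s²

Resolve each weight along its own incline: the 11.5 kg mass has component 11.5 × 10 × sin 37° = 69.209 N down its slope, and the 9.8 kg mass has 9.8 × 10 × sin 19° = 31.906 N down its slope.
The 11.5 kg side's 69.209 N exceeds the other side's 31.906 N, so that mass slides down and the 9.8 kg mass slides up. Taking that direction as positive, Newton's second law for the whole system gives 69.209 − 31.906 = (11.5 + 9.8) a, so a = 37.303 / 21.3 = 1.7513 m/s².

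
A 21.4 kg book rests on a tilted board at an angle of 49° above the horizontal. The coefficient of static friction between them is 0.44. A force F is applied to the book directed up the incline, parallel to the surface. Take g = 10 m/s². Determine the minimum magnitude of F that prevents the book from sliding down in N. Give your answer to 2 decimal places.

99.73 N

The normal force is N = mg cos 49° = 140.397 N. With F at its minimum the book is on the verge of sliding down, so static friction is at its maximum μ_s N = 0.44 × 140.397 = 61.775 N and acts up the slope.
Equilibrium along the incline: F + μ_s N = mg sin 49°, so F = 161.508 − 61.775 = 99.733 N.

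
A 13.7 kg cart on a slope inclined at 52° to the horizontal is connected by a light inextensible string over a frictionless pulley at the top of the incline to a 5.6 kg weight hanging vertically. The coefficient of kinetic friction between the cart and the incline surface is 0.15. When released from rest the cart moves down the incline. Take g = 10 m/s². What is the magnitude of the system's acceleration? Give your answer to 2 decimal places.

For the cart on the incline: the weight component along the slope is m₁g sin 52° = 13.7 × 10 × 0.7880 = 107.956 N and the normal force is N = m₁g cos 52° = 84.346 N.
Kinetic friction opposes the cart's motion down the incline: f = μN = 0.15 × 84.346 = 12.652 N acting up the slope.
Newton's second law for the cart (down-slope positive): 107.956 − 12.652 − T = 13.7 a. For the hanging weight (upward positive): T − 5.6 × 10 = 5.6 a.
Adding the two equations eliminates T: 39.304 = 19.3 a, so a = 2.0365 m/s².

2.04 m/s²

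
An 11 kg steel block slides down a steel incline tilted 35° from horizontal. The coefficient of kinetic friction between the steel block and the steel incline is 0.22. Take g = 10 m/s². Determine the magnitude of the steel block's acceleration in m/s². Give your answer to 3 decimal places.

Resolving the weight along the incline: the component pulling the steel block down the slope is mg sin 35° = 11 × 10 × 0.5736 = 63.096 N, and the normal force is N = mg cos 35° = 11 × 10 × 0.8192 = 90.112 N.
Kinetic friction acts up the slope with magnitude f = μN = 0.22 × 90.112 = 19.825 N.
Net force along the incline is 63.096 − 19.825 = 43.271 N, so a = 43.271 / 11 = 3.9337 m/s².

3.934 m/s²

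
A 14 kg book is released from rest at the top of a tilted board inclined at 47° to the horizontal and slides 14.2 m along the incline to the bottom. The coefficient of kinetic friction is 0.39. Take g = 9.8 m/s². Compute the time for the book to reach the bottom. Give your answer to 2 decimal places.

2.50 s

The weight component along the incline is mg sin 47° = 100.342 N and the normal force is N = mg cos 47° = 93.570 N.
Friction up the slope is f = μN = 0.39 × 93.570 = 36.492 N, so the net downslope force is 100.342 − 36.492 = 63.850 N and a = 63.850 / 14 = 4.5607 m/s².
Starting from rest, L = ½at², so t = √(2L/a) = √(2 × 14.2 / 4.5607) = 2.4954 s.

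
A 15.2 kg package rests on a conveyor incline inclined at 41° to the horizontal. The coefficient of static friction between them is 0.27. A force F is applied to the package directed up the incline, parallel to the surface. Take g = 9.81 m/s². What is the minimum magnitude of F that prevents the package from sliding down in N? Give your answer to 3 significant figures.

67.4 N

The normal force is N = mg cos 41° = 112.536 N. With F at its minimum the package is on the verge of sliding down, so static friction is at its maximum μ_s N = 0.27 × 112.536 = 30.385 N and acts up the slope.
Equilibrium along the incline: F + μ_s N = mg sin 41°, so F = 97.826 − 30.385 = 67.441 N.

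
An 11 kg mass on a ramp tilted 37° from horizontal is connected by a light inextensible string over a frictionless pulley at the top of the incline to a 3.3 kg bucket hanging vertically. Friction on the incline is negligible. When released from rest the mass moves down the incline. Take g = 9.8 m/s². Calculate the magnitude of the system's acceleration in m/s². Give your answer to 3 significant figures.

For the mass on the incline: the weight component along the slope is m₁g sin 37° = 11 × 9.8 × 0.6018 = 64.874 N and the normal force is N = m₁g cos 37° = 86.093 N.
Newton's second law for the mass (down-slope positive): 64.874 − T = 11 a. For the hanging bucket (upward positive): T − 3.3 × 9.8 = 3.3 a.
Adding the two equations eliminates T: 32.534 = 14.3 a, so a = 2.2751 m/s².

2.28 m/s²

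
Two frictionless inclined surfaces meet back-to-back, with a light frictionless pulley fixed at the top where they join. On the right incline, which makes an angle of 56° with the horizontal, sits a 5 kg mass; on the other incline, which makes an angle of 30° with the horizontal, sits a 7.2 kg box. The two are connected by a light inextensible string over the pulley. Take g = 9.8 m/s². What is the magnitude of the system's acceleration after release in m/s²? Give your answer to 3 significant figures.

Resolve each weight along its own incline: the 5 kg mass has component 5 × 9.8 × sin 56° = 40.623 N down its slope, and the 7.2 kg mass has 7.2 × 9.8 × sin 30° = 35.280 N down its slope.
The 5 kg side's 40.623 N exceeds the other side's 35.280 N, so that mass slides down and the 7.2 kg mass slides up. Taking that direction as positive, Newton's second law for the whole system gives 40.623 − 35.280 = (5 + 7.2) a, so a = 5.343 / 12.2 = 0.4380 m/s².

0.438 m/s²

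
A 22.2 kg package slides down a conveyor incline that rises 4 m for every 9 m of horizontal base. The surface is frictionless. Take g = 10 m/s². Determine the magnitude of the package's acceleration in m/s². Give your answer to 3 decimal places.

Resolving the weight along the incline: the component pulling the package down the slope is mg sin 23.96° = 22.2 × 10 × 0.4061 = 90.154 N, and the normal force is N = mg cos 23.96° = 22.2 × 10 × 0.9138 = 202.864 N.
With no friction the net force along the incline is 90.154 N, so a = g sin 23.96° = 90.154 / 22.2 = 4.0610 m/s².

4.061 m/s²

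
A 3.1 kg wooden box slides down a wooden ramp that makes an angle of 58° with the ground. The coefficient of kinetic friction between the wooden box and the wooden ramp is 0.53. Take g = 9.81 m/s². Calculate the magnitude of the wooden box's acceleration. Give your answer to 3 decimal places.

Resolving the weight along the incline: the component pulling the wooden box down the slope is mg sin 58° = 3.1 × 9.81 × 0.8480 = 25.789 N, and the normal force is N = mg cos 58° = 3.1 × 9.81 × 0.5299 = 16.115 N.
Kinetic friction acts up the slope with magnitude f = μN = 0.53 × 16.115 = 8.541 N.
Net force along the incline is 25.789 − 8.541 = 17.248 N, so a = 17.248 / 3.1 = 5.5639 m/s².

5.564 m/s²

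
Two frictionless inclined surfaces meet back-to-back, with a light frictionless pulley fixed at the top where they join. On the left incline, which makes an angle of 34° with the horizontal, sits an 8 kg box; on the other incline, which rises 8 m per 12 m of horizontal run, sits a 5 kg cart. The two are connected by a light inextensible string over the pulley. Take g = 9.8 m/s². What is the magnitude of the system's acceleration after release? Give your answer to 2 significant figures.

Resolve each weight along its own incline: the 8 kg mass has component 8 × 9.8 × sin 34° = 43.841 N down its slope, and the 5 kg mass has 5 × 9.8 × sin 33.69° = 27.180 N down its slope.
The 8 kg side's 43.841 N exceeds the other side's 27.180 N, so that mass slides down and the 5 kg mass slides up. Taking that direction as positive, Newton's second law for the whole system gives 43.841 − 27.180 = (8 + 5) a, so a = 16.661 / 13 = 1.2816 m/s².

1.3 m/s²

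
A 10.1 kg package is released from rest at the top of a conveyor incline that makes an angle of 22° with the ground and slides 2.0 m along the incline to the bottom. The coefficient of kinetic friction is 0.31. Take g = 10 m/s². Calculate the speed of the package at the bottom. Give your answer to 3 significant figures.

The weight component along the incline is mg sin 22° = 37.835 N and the normal force is N = mg cos 22° = 93.646 N.
Friction up the slope is f = μN = 0.31 × 93.646 = 29.030 N, so the net downslope force is 37.835 − 29.030 = 8.805 N and a = 8.805 / 10.1 = 0.8718 m/s².
Starting from rest over a distance of 2.0 m, v² = 2aL = 2 × 0.8718 × 2.0 = 3.4872, so v = 1.8674 m/s.

1.87 m/s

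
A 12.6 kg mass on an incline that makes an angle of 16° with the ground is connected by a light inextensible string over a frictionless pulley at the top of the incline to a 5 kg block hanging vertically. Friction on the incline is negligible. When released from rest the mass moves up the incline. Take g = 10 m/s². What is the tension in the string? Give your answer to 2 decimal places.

For the mass on the incline: the weight component along the slope is m₁g sin 16° = 12.6 × 10 × 0.2756 = 34.726 N and the normal force is N = m₁g cos 16° = 121.119 N.
Newton's second law for the mass (up-slope positive): T − 34.726 = 12.6 a. For the hanging block (downward positive): 5 × 10 − T = 5 a.
Adding the two equations eliminates T: 15.274 = 17.6 a, so a = 0.8678 m/s².
Then from the hanging block's equation, T = 5 × (10 − 0.8678) = 45.661 N.

45.66 N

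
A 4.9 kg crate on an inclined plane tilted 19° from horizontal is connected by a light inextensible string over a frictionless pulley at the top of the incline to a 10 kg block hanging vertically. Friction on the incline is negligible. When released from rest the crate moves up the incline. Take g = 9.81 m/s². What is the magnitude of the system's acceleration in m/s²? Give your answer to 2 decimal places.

For the crate on the incline: the weight component along the slope is m₁g sin 19° = 4.9 × 9.81 × 0.3256 = 15.651 N and the normal force is N = m₁g cos 19° = 45.450 N.
Newton's second law for the crate (up-slope positive): T − 15.651 = 4.9 a. For the hanging block (downward positive): 10 × 9.81 − T = 10 a.
Adding the two equations eliminates T: 82.449 = 14.9 a, so a = 5.5335 m/s².

5.53 m/s²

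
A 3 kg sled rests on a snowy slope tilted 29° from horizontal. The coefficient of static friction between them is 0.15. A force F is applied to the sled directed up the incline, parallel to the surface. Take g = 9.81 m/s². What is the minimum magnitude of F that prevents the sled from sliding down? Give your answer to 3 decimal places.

10.407 N

The normal force is N = mg cos 29° = 25.740 N. With F at its minimum the sled is on the verge of sliding down, so static friction is at its maximum μ_s N = 0.15 × 25.740 = 3.861 N and acts up the slope.
Equilibrium along the incline: F + μ_s N = mg sin 29°, so F = 14.268 − 3.861 = 10.407 N.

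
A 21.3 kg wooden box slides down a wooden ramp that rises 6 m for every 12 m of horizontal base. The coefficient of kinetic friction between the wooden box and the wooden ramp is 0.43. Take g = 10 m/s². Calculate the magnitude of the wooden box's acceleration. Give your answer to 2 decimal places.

0.63 m/s²

Resolving the weight along the incline: the component pulling the wooden box down the slope is mg sin 26.57° = 21.3 × 10 × 0.4472 = 95.254 N, and the normal force is N = mg cos 26.57° = 21.3 × 10 × 0.8944 = 190.507 N.
Kinetic friction acts up the slope with magnitude f = μN = 0.43 × 190.507 = 81.918 N.
Net force along the incline is 95.254 − 81.918 = 13.336 N, so a = 13.336 / 21.3 = 0.6261 m/s².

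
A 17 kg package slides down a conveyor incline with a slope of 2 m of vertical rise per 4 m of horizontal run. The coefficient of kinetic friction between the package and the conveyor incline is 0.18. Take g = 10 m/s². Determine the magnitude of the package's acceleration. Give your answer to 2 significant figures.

Resolving the weight along the incline: the component pulling the package down the slope is mg sin 26.57° = 17 × 10 × 0.4472 = 76.024 N, and the normal force is N = mg cos 26.57° = 17 × 10 × 0.8944 = 152.048 N.
Kinetic friction acts up the slope with magnitude f = μN = 0.18 × 152.048 = 27.369 N.
Net force along the incline is 76.024 − 27.369 = 48.655 N, so a = 48.655 / 17 = 2.8621 m/s².

2.9 m/s²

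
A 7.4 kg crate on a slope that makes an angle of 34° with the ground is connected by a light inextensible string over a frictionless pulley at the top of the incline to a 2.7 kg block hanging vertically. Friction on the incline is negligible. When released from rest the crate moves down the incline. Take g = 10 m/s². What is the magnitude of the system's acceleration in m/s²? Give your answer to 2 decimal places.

For the crate on the incline: the weight component along the slope is m₁g sin 34° = 7.4 × 10 × 0.5592 = 41.381 N and the normal force is N = m₁g cos 34° = 61.349 N.
Newton's second law for the crate (down-slope positive): 41.381 − T = 7.4 a. For the hanging block (upward positive): T − 2.7 × 10 = 2.7 a.
Adding the two equations eliminates T: 14.381 = 10.1 a, so a = 1.4239 m/s².

1.42 m/s²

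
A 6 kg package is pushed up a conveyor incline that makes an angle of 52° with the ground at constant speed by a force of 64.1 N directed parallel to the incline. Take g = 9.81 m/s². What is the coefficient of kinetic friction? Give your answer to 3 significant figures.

At constant speed ΣF = 0 along the incline. The applied 64.1 N acts up the slope; the weight component mg sin 52° = 46.382 N and kinetic friction μN both act down the slope.
So 64.1 = 46.382 + μ × 36.238, giving μ = (64.1 − 46.382) / 36.238 = 0.4889.

0.489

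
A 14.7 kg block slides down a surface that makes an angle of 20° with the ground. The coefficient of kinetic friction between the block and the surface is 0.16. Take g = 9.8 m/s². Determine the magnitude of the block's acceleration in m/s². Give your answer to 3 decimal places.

Resolving the weight along the incline: the component pulling the block down the slope is mg sin 20° = 14.7 × 9.8 × 0.3420 = 49.269 N, and the normal force is N = mg cos 20° = 14.7 × 9.8 × 0.9397 = 135.373 N.
Kinetic friction acts up the slope with magnitude f = μN = 0.16 × 135.373 = 21.660 N.
Net force along the incline is 49.269 − 21.660 = 27.609 N, so a = 27.609 / 14.7 = 1.8782 m/s².

1.878 m/s²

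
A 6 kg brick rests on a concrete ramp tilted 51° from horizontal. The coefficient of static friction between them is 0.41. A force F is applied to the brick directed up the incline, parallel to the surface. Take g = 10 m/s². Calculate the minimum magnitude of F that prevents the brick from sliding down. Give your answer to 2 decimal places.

31.15 N

The normal force is N = mg cos 51° = 37.759 N. With F at its minimum the brick is on the verge of sliding down, so static friction is at its maximum μ_s N = 0.41 × 37.759 = 15.481 N and acts up the slope.
Equilibrium along the incline: F + μ_s N = mg sin 51°, so F = 46.629 − 15.481 = 31.148 N.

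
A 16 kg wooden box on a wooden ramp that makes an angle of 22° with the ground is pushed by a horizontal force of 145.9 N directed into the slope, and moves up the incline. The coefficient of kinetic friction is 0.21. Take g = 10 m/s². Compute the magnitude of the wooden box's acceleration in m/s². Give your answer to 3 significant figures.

2.04 m/s²

The horizontal push has components F cos 22° = 145.9 × 0.9272 = 135.278 N up the incline and F sin 22° = 145.9 × 0.3746 = 54.654 N pressing into the surface.
The normal force is therefore N = mg cos 22° + F sin 22° = 148.352 + 54.654 = 203.006 N, and kinetic friction down the slope is μN = 0.21 × 203.006 = 42.631 N.
Along the incline: F cos 22° − mg sin 22° − μN = ma, so 135.278 − 59.936 − 42.631 = 16 a, giving a = 2.0444 m/s².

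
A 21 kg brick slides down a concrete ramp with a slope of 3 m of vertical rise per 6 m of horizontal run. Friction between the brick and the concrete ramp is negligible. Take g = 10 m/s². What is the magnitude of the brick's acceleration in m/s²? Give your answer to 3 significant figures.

Resolving the weight along the incline: the component pulling the brick down the slope is mg sin 26.57° = 21 × 10 × 0.4472 = 93.912 N, and the normal force is N = mg cos 26.57° = 21 × 10 × 0.8944 = 187.824 N.
With no friction the net force along the incline is 93.912 N, so a = g sin 26.57° = 93.912 / 21 = 4.4720 m/s².

4.47 m/s²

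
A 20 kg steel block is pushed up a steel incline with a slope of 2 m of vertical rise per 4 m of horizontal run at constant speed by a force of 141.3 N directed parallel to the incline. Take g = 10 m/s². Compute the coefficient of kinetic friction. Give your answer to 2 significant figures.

0.29

At constant speed ΣF = 0 along the incline. The applied 141.3 N acts up the slope; the weight component mg sin 26.57° = 89.443 N and kinetic friction μN both act down the slope.
So 141.3 = 89.443 + μ × 178.885, giving μ = (141.3 − 89.443) / 178.885 = 0.2899.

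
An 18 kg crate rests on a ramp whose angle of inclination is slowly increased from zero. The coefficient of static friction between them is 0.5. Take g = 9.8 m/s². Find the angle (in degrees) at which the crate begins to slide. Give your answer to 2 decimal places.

26.57°

At the threshold of sliding, static friction is at its maximum μ_s N and exactly balances the weight component along the incline: mg sin θ = μ_s mg cos θ.
Hence tan θ = μ_s = 0.5, so θ = arctan(0.5) = 26.5651°.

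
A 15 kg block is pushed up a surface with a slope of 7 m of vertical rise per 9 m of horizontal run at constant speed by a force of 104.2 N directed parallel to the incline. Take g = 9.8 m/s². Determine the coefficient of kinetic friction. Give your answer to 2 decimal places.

0.12

At constant speed ΣF = 0 along the incline. The applied 104.2 N acts up the slope; the weight component mg sin 37.87° = 90.249 N and kinetic friction μN both act down the slope.
So 104.2 = 90.249 + μ × 116.035, giving μ = (104.2 − 90.249) / 116.035 = 0.1202.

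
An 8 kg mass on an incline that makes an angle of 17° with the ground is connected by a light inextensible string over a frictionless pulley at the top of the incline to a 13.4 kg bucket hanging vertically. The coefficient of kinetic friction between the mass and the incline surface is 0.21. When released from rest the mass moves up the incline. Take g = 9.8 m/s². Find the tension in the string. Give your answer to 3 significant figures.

For the mass on the incline: the weight component along the slope is m₁g sin 17° = 8 × 9.8 × 0.2924 = 22.924 N and the normal force is N = m₁g cos 17° = 74.974 N.
Kinetic friction opposes the mass's motion up the incline: f = μN = 0.21 × 74.974 = 15.745 N acting down the slope.
Newton's second law for the mass (up-slope positive): T − 22.924 − 15.745 = 8 a. For the hanging bucket (downward positive): 13.4 × 9.8 − T = 13.4 a.
Adding the two equations eliminates T: 92.651 = 21.4 a, so a = 4.3295 m/s².
Then from the hanging bucket's equation, T = 13.4 × (9.8 − 4.3295) = 73.305 N.

73.3 N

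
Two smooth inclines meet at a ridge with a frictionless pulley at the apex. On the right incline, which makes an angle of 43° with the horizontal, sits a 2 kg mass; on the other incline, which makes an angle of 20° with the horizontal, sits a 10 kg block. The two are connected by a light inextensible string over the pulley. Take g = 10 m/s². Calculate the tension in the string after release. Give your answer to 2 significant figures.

Resolve each weight along its own incline: the 2 kg mass has component 2 × 10 × sin 43° = 13.640 N down its slope, and the 10 kg mass has 10 × 10 × sin 20° = 34.202 N down its slope.
The 10 kg side's 34.202 N exceeds the other side's 13.640 N, so that mass slides down and the 2 kg mass slides up. Taking that direction as positive, Newton's second law for the whole system gives 34.202 − 13.640 = (2 + 10) a, so a = 20.562 / 12 = 1.7135 m/s².
For the 2 kg mass (up-slope positive): T − 13.640 = 2 × 1.7135, so T = 17.067 N.

17 N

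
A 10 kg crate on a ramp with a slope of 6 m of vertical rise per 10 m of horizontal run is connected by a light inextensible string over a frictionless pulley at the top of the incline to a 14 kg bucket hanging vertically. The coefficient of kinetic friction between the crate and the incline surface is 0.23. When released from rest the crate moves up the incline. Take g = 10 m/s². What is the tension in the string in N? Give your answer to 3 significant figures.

99.9 N

For the crate on the incline: the weight component along the slope is m₁g sin 30.96° = 10 × 10 × 0.5145 = 51.450 N and the normal force is N = m₁g cos 30.96° = 85.749 N.
Kinetic friction opposes the crate's motion up the incline: f = μN = 0.23 × 85.749 = 19.722 N acting down the slope.
Newton's second law for the crate (up-slope positive): T − 51.450 − 19.722 = 10 a. For the hanging bucket (downward positive): 14 × 10 − T = 14 a.
Adding the two equations eliminates T: 68.828 = 24 a, so a = 2.8678 m/s².
Then from the hanging bucket's equation, T = 14 × (10 − 2.8678) = 99.851 N.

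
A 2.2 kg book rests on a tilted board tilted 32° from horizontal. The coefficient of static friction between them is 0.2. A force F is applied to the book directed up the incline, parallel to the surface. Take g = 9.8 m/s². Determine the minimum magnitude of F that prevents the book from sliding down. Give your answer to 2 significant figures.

7.8 N

The normal force is N = mg cos 32° = 18.284 N. With F at its minimum the book is on the verge of sliding down, so static friction is at its maximum μ_s N = 0.2 × 18.284 = 3.657 N and acts up the slope.
Equilibrium along the incline: F + μ_s N = mg sin 32°, so F = 11.425 − 3.657 = 7.768 N.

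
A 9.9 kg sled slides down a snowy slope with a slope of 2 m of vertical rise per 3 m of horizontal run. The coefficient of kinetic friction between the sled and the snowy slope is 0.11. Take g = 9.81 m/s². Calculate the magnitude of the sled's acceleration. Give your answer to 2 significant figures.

Resolving the weight along the incline: the component pulling the sled down the slope is mg sin 33.69° = 9.9 × 9.81 × 0.5547 = 53.872 N, and the normal force is N = mg cos 33.69° = 9.9 × 9.81 × 0.8321 = 80.813 N.
Kinetic friction acts up the slope with magnitude f = μN = 0.11 × 80.813 = 8.889 N.
Net force along the incline is 53.872 − 8.889 = 44.983 N, so a = 44.983 / 9.9 = 4.5437 m/s².

4.5 m/s²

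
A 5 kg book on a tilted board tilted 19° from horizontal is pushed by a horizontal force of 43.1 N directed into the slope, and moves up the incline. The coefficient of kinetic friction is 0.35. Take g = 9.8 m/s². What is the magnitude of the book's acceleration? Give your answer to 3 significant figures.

0.734 m/s²

The horizontal push has components F cos 19° = 43.1 × 0.9455 = 40.751 N up the incline and F sin 19° = 43.1 × 0.3256 = 14.033 N pressing into the surface.
The normal force is therefore N = mg cos 19° + F sin 19° = 46.330 + 14.033 = 60.363 N, and kinetic friction down the slope is μN = 0.35 × 60.363 = 21.127 N.
Along the incline: F cos 19° − mg sin 19° − μN = ma, so 40.751 − 15.954 − 21.127 = 5 a, giving a = 0.7340 m/s².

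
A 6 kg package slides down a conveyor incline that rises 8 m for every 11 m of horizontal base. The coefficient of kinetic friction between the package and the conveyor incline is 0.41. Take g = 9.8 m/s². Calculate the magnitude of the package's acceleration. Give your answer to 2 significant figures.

2.5 m/s²

Resolving the weight along the incline: the component pulling the package down the slope is mg sin 36.03° = 6 × 9.8 × 0.5882 = 34.586 N, and the normal force is N = mg cos 36.03° = 6 × 9.8 × 0.8087 = 47.552 N.
Kinetic friction acts up the slope with magnitude f = μN = 0.41 × 47.552 = 19.496 N.
Net force along the incline is 34.586 − 19.496 = 15.090 N, so a = 15.090 / 6 = 2.5150 m/s².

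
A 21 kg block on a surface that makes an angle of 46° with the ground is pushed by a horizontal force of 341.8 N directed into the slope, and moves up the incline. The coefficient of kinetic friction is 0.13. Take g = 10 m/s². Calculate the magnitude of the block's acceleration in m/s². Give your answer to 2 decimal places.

1.69 m/s²

The horizontal push has components F cos 46° = 341.8 × 0.6947 = 237.448 N up the incline and F sin 46° = 341.8 × 0.7193 = 245.857 N pressing into the surface.
The normal force is therefore N = mg cos 46° + F sin 46° = 145.887 + 245.857 = 391.744 N, and kinetic friction down the slope is μN = 0.13 × 391.744 = 50.927 N.
Along the incline: F cos 46° − mg sin 46° − μN = ma, so 237.448 − 151.053 − 50.927 = 21 a, giving a = 1.6890 m/s².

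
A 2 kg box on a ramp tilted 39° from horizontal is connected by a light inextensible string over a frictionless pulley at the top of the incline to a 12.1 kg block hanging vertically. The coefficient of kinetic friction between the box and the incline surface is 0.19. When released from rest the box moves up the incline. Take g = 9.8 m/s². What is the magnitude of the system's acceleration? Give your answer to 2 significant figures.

7.3 m/s²

For the box on the incline: the weight component along the slope is m₁g sin 39° = 2 × 9.8 × 0.6293 = 12.334 N and the normal force is N = m₁g cos 39° = 15.232 N.
Kinetic friction opposes the box's motion up the incline: f = μN = 0.19 × 15.232 = 2.894 N acting down the slope.
Newton's second law for the box (up-slope positive): T − 12.334 − 2.894 = 2 a. For the hanging block (downward positive): 12.1 × 9.8 − T = 12.1 a.
Adding the two equations eliminates T: 103.352 = 14.1 a, so a = 7.3299 m/s².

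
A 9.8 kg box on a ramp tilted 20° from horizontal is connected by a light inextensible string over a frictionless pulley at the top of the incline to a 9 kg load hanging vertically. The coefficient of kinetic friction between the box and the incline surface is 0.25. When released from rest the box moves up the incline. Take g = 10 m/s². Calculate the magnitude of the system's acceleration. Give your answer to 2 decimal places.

For the box on the incline: the weight component along the slope is m₁g sin 20° = 9.8 × 10 × 0.3420 = 33.516 N and the normal force is N = m₁g cos 20° = 92.090 N.
Kinetic friction opposes the box's motion up the incline: f = μN = 0.25 × 92.090 = 23.023 N acting down the slope.
Newton's second law for the box (up-slope positive): T − 33.516 − 23.023 = 9.8 a. For the hanging load (downward positive): 9 × 10 − T = 9 a.
Adding the two equations eliminates T: 33.461 = 18.8 a, so a = 1.7798 m/s².

1.78 m/s²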